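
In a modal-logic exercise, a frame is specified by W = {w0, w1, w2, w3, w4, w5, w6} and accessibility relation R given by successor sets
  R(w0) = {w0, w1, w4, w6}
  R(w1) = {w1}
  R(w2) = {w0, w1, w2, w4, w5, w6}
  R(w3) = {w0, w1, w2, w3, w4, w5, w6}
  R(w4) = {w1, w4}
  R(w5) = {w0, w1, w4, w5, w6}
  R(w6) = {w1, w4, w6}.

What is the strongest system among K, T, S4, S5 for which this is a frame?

Reflexive (axiom T): yes — every world is R-related to itself.
Transitive (axiom 4): yes — every two-step R-path is closed by a direct edge.
Euclidean (axiom 5): no — w0 R w1 and w0 R w4, but not w1 R w4.
So F validates K, T, S4; S5 would additionally require R to be Euclidean. The strongest is S4.

S4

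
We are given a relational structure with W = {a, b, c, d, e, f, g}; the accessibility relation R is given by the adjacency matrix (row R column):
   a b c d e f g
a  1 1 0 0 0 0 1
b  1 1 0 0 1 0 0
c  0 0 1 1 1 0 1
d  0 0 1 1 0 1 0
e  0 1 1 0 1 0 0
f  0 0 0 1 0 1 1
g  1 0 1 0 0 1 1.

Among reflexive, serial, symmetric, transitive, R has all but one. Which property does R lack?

transitive

Reflexive: yes — every world is R-related to itself.
Serial: yes — every world has a successor (e.g. a R a).
Symmetric: yes — every pair in R has its reverse in R.
Transitive: no — a R b and b R e, but not a R e.
Only transitive fails.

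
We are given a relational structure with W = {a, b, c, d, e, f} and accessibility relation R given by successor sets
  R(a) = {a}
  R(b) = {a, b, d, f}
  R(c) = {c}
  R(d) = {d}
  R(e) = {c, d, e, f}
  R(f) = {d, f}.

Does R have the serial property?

Yes

Serial: yes — every world has a successor (e.g. a R a).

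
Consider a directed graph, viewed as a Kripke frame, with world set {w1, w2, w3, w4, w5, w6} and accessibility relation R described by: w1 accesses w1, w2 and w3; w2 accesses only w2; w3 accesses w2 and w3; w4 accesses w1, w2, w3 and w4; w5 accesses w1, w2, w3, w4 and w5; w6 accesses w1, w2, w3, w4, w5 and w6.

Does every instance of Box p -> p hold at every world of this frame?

The schema T characterises exactly the reflexive frames.
Reflexive: yes — every world is R-related to itself.

Yes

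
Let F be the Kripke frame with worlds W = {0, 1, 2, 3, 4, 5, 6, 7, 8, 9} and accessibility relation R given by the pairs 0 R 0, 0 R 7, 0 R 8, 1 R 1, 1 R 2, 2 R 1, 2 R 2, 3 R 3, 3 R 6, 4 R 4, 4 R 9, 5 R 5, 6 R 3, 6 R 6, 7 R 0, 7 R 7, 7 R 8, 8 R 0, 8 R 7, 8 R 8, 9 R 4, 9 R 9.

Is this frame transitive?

Transitive: yes — every two-step R-path is closed by a direct edge.

Yes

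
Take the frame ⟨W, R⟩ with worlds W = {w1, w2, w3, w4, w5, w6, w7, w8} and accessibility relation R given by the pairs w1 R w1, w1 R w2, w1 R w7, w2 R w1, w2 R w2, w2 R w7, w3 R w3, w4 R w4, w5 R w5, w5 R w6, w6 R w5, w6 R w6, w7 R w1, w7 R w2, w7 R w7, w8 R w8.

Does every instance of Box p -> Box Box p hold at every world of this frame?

Yes

By correspondence theory, 4 is valid on a frame iff R is transitive.
Transitive: yes — every two-step R-path is closed by a direct edge.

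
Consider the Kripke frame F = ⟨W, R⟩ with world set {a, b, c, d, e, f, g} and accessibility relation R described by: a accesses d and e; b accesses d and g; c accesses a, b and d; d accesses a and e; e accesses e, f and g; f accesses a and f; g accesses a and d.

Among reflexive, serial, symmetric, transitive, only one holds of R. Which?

Reflexive: no — a is not related to itself.
Serial: yes — every world has a successor (e.g. a R d).
Symmetric: no — a R e but not e R a.
Transitive: no — a R e and e R f, but not a R f.
Only serial holds.

serial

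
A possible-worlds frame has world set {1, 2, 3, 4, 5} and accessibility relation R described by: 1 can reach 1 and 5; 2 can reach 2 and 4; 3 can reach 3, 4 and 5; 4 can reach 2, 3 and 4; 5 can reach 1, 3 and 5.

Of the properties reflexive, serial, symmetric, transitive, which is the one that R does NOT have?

Reflexive: yes — every world is R-related to itself.
Serial: yes — every world has a successor (e.g. 1 R 1).
Symmetric: yes — every pair in R has its reverse in R.
Transitive: no — 1 R 5 and 5 R 3, but not 1 R 3.
Only transitive fails.

transitive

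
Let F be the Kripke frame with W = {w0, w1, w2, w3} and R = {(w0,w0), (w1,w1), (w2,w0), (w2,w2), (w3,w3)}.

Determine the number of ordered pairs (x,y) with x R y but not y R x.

1

Enumerating: (w2,w0).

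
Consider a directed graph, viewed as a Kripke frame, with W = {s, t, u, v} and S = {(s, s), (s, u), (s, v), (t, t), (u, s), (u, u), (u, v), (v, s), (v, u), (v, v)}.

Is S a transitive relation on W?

Yes

Transitive: yes — every two-step S-path is closed by a direct edge.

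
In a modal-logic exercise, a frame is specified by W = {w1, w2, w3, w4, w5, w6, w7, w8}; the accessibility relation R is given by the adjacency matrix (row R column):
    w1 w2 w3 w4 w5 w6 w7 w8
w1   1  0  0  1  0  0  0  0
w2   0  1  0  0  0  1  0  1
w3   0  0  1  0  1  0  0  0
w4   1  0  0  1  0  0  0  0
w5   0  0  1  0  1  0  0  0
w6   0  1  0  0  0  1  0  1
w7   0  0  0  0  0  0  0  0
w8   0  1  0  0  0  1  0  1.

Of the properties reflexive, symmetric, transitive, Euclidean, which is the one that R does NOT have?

reflexive

Reflexive: no — w7 is not related to itself.
Symmetric: yes — every pair in R has its reverse in R.
Transitive: yes — every two-step R-path is closed by a direct edge.
Euclidean: yes — any two successors of a common world are R-related.
Only reflexive fails.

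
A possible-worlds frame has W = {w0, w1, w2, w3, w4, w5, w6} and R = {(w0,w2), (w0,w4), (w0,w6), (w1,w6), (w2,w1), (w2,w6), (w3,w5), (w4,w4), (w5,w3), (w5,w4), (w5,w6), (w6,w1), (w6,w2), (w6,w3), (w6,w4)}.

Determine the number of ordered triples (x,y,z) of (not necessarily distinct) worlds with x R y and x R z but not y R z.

Enumerating: (w0,w2,w2), (w0,w2,w4), (w0,w4,w2), (w0,w4,w6), (w0,w6,w6), (w1,w6,w6), (w2,w1,w1), (w2,w6,w6), (w3,w5,w5), (w5,w3,w3), (w5,w3,w4), (w5,w3,w6), … and 17 more.
Total: 29.

29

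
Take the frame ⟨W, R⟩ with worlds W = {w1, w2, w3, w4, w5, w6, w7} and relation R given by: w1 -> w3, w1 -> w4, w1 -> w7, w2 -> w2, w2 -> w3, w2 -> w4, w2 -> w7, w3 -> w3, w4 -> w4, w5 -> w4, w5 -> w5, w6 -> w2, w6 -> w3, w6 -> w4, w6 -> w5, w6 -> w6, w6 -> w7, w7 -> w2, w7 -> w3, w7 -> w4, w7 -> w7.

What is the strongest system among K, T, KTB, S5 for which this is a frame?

K

Reflexive (axiom T): no — w1 is not related to itself.
Symmetric (axiom B): no — w1 R w3 but not w3 R w1.
Euclidean (axiom 5): no — w1 R w3 and w1 R w4, but not w3 R w4.
So F validates K; T would additionally require R to be reflexive. The strongest is K.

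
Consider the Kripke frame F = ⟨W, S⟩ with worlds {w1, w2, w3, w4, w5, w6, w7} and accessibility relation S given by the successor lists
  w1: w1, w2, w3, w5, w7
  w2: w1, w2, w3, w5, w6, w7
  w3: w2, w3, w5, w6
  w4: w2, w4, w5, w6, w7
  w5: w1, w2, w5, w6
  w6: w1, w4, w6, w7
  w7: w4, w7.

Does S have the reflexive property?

Yes

Reflexive: yes — every world is S-related to itself.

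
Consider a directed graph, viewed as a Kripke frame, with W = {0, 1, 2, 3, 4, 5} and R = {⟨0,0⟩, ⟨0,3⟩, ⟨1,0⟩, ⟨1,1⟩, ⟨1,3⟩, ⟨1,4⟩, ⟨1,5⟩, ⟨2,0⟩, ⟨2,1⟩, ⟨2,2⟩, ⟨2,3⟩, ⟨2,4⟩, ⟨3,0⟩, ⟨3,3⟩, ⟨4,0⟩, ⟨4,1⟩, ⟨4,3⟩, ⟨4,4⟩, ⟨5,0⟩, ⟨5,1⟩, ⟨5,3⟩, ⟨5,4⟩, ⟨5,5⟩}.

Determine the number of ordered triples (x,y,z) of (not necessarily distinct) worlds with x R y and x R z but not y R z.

26

Enumerating: (1,0,1), (1,0,4), (1,0,5), (1,3,1), (1,3,4), (1,3,5), (1,4,5), (2,0,1), (2,0,2), (2,0,4), (2,1,2), (2,3,1), … and 14 more.
Total: 26.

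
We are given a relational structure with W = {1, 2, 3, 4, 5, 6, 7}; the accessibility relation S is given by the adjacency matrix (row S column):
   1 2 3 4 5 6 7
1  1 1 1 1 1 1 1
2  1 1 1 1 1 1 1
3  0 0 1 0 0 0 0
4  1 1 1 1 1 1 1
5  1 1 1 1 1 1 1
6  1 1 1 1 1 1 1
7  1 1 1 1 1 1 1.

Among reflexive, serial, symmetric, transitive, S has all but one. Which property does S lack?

Reflexive: yes — every world is S-related to itself.
Serial: yes — every world has a successor (e.g. 1 S 1).
Symmetric: no — 1 S 3 but not 3 S 1.
Transitive: yes — every two-step S-path is closed by a direct edge.
Only symmetric fails.

symmetric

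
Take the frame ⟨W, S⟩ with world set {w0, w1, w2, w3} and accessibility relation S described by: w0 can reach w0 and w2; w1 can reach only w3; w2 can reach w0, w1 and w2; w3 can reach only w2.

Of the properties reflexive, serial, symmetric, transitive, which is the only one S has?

serial

Reflexive: no — w1 is not related to itself.
Serial: yes — every world has a successor (e.g. w0 S w0).
Symmetric: no — w1 S w3 but not w3 S w1.
Transitive: no — w0 S w2 and w2 S w1, but not w0 S w1.
Only serial holds.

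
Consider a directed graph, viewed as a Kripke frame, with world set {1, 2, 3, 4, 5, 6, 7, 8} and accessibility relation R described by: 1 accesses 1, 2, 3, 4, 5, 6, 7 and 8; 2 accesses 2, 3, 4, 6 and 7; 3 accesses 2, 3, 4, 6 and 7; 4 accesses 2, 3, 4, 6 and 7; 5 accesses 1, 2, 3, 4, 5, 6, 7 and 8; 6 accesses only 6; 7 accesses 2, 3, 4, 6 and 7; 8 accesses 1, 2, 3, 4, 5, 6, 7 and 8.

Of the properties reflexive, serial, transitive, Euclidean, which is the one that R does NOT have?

Reflexive: yes — every world is R-related to itself.
Serial: yes — every world has a successor (e.g. 1 R 1).
Transitive: yes — every two-step R-path is closed by a direct edge.
Euclidean: no — 1 R 2 and 1 R 5, but not 2 R 5.
Only Euclidean fails.

Euclidean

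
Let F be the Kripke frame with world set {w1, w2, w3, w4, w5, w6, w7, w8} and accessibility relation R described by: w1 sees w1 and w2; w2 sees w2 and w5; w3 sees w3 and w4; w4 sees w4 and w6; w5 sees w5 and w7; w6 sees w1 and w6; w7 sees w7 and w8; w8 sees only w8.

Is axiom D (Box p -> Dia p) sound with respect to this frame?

By correspondence theory, D is valid on a frame iff R is serial.
Serial: yes — every world has a successor (e.g. w1 R w1).

Yes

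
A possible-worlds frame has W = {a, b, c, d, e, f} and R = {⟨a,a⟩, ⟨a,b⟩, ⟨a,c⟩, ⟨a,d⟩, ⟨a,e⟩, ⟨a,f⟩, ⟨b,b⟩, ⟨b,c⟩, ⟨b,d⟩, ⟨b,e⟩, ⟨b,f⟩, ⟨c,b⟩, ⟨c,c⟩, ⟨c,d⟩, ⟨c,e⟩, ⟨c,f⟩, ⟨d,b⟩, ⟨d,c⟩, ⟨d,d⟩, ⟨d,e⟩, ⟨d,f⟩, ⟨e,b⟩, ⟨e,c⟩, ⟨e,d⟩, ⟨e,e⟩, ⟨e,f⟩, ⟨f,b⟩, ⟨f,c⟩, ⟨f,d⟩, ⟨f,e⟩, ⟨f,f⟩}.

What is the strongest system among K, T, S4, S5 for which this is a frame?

Reflexive (axiom T): yes — every world is R-related to itself.
Transitive (axiom 4): yes — every two-step R-path is closed by a direct edge.
Euclidean (axiom 5): no — a R b and a R a, but not b R a.
So F validates K, T, S4; S5 would additionally require R to be Euclidean. The strongest is S4.

S4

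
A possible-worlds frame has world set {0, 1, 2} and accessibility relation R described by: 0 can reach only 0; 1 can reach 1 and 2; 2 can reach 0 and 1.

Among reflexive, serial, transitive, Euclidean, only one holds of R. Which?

serial

Reflexive: no — 2 is not related to itself.
Serial: yes — every world has a successor (e.g. 0 R 0).
Transitive: no — 1 R 2 and 2 R 0, but not 1 R 0.
Euclidean: no — 2 R 0 and 2 R 1, but not 0 R 1.
Only serial holds.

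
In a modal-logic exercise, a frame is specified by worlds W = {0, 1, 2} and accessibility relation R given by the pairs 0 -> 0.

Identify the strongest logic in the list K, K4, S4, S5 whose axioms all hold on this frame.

K4

Transitive (axiom 4): yes — every two-step R-path is closed by a direct edge.
Reflexive (axiom T): no — 1 is not related to itself.
Euclidean (axiom 5): yes — any two successors of a common world are R-related.
So F validates K, K4; S4 would additionally require R to be reflexive. The strongest is K4.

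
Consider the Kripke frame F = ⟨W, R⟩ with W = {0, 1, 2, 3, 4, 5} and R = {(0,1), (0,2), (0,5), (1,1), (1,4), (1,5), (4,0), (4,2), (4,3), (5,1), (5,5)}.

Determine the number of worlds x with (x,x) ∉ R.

Enumerating: 0, 2, 3, 4.

4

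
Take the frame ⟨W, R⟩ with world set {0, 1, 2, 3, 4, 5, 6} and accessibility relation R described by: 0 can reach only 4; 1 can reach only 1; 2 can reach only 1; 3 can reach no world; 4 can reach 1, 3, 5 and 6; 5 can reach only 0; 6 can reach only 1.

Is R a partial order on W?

No

Reflexive: no — 0 is not related to itself.
Transitive: no — 0 R 4 and 4 R 1, but not 0 R 1.
Antisymmetric: yes — no distinct pair is related both ways.
So R is not a partial order.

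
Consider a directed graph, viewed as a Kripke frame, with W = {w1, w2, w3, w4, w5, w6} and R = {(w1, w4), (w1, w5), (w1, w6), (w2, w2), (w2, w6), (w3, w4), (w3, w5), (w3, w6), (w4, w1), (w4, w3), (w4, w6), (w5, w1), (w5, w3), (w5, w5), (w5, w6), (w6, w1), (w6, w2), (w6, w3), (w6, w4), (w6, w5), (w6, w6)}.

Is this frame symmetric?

Yes

Symmetric: yes — every pair in R has its reverse in R.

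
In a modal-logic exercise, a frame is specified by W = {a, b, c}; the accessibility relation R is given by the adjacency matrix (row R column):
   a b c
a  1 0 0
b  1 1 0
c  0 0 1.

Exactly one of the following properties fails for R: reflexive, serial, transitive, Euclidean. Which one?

Euclidean

Reflexive: yes — every world is R-related to itself.
Serial: yes — every world has a successor (e.g. a R a).
Transitive: yes — every two-step R-path is closed by a direct edge.
Euclidean: no — b R a and b R b, but not a R b.
Only Euclidean fails.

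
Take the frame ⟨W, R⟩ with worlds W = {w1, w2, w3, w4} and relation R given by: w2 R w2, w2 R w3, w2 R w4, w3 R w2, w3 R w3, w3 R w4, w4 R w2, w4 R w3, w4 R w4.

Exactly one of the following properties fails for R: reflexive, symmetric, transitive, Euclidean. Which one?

reflexive

Reflexive: no — w1 is not related to itself.
Symmetric: yes — every pair in R has its reverse in R.
Transitive: yes — every two-step R-path is closed by a direct edge.
Euclidean: yes — any two successors of a common world are R-related.
Only reflexive fails.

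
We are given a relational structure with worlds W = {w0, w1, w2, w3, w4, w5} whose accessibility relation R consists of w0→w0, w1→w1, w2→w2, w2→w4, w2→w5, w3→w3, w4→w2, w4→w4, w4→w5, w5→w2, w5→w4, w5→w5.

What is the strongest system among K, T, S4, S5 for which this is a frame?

S5

Reflexive (axiom T): yes — every world is R-related to itself.
Transitive (axiom 4): yes — every two-step R-path is closed by a direct edge.
Euclidean (axiom 5): yes — any two successors of a common world are R-related.
So F validates K, T, S4, S5. The strongest is S5.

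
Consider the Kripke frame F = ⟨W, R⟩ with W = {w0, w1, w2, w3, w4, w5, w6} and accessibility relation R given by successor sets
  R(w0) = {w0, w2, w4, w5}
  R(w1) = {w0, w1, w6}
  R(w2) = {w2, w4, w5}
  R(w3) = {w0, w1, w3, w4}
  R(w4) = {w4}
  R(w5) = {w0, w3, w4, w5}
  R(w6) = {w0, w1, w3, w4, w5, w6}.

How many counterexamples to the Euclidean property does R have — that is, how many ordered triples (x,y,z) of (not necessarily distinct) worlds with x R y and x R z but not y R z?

Enumerating: (w0,w2,w0), (w0,w4,w0), (w0,w4,w2), (w0,w4,w5), (w0,w5,w2), (w1,w0,w1), (w1,w0,w6), (w2,w4,w2), (w2,w4,w5), (w2,w5,w2), (w3,w0,w1), (w3,w0,w3), … and 25 more.
Total: 37.

37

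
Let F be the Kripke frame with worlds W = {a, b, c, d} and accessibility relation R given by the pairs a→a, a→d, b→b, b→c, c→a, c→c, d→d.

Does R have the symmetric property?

No

Symmetric: no — a R d but not d R a.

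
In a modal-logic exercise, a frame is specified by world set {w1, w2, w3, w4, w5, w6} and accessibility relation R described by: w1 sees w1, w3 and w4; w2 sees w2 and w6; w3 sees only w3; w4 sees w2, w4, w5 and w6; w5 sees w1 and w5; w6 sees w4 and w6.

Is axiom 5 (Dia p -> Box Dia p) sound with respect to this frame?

By correspondence theory, 5 is valid on a frame iff R is Euclidean.
Euclidean: no — w1 R w3 and w1 R w4, but not w3 R w4.

No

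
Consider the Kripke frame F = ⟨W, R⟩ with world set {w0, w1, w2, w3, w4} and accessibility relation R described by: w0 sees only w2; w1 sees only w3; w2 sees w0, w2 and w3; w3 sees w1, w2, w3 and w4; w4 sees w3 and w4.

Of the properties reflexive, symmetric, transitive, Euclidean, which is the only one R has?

symmetric

Reflexive: no — w0 is not related to itself.
Symmetric: yes — every pair in R has its reverse in R.
Transitive: no — w0 R w2 and w2 R w3, but not w0 R w3.
Euclidean: no — w2 R w0 and w2 R w3, but not w0 R w3.
Only symmetric holds.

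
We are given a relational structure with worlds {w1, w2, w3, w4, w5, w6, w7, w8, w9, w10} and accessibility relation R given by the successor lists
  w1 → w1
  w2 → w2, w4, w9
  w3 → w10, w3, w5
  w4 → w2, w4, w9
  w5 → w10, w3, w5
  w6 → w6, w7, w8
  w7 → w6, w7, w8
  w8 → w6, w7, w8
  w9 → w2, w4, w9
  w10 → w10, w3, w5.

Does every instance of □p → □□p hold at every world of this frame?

Axiom 4 corresponds to the accessibility relation being transitive.
Transitive: yes — every two-step R-path is closed by a direct edge.

Yes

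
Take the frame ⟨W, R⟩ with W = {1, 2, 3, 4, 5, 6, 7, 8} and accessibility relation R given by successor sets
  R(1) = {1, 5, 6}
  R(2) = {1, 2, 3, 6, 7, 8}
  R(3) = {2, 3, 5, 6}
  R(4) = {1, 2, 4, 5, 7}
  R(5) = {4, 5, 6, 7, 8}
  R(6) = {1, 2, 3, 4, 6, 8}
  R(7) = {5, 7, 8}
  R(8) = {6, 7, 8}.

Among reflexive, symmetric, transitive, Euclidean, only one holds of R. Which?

Reflexive: yes — every world is R-related to itself.
Symmetric: no — 1 R 5 but not 5 R 1.
Transitive: no — 1 R 5 and 5 R 4, but not 1 R 4.
Euclidean: no — 1 R 6 and 1 R 5, but not 6 R 5.
Only reflexive holds.

reflexive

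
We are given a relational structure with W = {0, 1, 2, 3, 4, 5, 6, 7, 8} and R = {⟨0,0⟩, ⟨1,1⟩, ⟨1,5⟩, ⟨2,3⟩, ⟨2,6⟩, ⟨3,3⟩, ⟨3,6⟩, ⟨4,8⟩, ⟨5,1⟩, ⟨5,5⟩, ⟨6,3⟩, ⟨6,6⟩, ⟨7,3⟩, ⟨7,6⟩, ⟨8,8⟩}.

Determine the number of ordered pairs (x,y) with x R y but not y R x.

5

Enumerating: (2,3), (2,6), (4,8), (7,3), (7,6).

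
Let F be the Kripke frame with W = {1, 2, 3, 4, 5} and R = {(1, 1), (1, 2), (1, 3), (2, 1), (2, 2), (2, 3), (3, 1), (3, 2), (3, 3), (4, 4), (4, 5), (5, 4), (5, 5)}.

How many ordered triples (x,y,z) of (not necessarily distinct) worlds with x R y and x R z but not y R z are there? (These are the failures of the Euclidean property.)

R is Euclidean; there are no such tuples.

0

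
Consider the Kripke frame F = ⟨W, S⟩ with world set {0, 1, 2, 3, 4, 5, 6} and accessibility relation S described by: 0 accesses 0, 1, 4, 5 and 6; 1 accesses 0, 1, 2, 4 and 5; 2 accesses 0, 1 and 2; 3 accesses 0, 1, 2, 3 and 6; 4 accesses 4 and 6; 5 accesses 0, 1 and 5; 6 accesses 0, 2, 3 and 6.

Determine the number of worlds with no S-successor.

S is serial; there are no such worlds.

0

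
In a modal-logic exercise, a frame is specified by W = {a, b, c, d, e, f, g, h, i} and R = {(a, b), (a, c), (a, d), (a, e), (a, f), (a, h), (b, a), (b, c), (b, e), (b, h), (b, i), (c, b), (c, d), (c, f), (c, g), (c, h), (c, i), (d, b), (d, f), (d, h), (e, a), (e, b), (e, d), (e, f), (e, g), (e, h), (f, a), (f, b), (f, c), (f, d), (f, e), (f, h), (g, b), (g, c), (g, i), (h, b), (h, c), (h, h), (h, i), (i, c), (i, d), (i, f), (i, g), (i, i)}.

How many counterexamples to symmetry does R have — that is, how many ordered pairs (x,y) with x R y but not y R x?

16

Enumerating: (a,c), (a,d), (a,h), (b,i), (c,d), (d,b), (d,h), (e,d), (e,g), (e,h), (f,b), (f,h), (g,b), (h,i), (i,d), (i,f).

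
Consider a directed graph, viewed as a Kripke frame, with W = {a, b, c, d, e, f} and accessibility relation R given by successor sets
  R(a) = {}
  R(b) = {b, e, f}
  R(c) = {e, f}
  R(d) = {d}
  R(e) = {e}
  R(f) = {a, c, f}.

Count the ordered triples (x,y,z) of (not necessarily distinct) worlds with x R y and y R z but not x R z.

Enumerating: (b,f,a), (b,f,c), (c,f,a), (c,f,c), (f,c,e).

5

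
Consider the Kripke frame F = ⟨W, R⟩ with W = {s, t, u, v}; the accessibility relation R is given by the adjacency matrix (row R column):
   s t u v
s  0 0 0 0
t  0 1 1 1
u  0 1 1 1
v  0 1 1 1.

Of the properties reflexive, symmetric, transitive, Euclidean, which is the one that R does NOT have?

reflexive

Reflexive: no — s is not related to itself.
Symmetric: yes — every pair in R has its reverse in R.
Transitive: yes — every two-step R-path is closed by a direct edge.
Euclidean: yes — any two successors of a common world are R-related.
Only reflexive fails.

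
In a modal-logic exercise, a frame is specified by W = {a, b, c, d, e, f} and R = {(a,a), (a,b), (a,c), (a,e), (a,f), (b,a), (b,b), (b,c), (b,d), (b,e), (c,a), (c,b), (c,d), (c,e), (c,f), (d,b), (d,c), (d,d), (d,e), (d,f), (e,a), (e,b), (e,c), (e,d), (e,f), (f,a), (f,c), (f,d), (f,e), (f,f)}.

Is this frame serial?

Yes

Serial: yes — every world has a successor (e.g. a R a).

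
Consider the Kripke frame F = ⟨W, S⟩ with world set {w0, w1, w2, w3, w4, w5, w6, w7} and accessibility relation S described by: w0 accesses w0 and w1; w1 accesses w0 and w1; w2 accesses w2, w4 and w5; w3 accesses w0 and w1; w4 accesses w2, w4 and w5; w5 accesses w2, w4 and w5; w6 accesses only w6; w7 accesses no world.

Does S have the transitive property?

Transitive: yes — every two-step S-path is closed by a direct edge.

Yes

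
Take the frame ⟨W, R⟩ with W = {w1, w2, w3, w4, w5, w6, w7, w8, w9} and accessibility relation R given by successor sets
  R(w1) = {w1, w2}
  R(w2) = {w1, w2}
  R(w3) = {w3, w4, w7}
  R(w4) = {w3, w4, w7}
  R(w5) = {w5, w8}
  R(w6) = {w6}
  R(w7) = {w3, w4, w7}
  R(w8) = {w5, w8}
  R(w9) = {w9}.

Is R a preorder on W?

Yes

Reflexive: yes — every world is R-related to itself.
Transitive: yes — every two-step R-path is closed by a direct edge.
So R is a preorder.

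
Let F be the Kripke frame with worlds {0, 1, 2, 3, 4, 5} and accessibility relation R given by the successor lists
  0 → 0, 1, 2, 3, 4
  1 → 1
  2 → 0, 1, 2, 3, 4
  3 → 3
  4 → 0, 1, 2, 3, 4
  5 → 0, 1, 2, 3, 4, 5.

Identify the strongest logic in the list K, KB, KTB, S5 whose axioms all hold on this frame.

K

Symmetric (axiom B): no — 0 R 1 but not 1 R 0.
Reflexive (axiom T): yes — every world is R-related to itself.
Euclidean (axiom 5): no — 0 R 1 and 0 R 2, but not 1 R 2.
So F validates K; KB would additionally require R to be symmetric. The strongest is K.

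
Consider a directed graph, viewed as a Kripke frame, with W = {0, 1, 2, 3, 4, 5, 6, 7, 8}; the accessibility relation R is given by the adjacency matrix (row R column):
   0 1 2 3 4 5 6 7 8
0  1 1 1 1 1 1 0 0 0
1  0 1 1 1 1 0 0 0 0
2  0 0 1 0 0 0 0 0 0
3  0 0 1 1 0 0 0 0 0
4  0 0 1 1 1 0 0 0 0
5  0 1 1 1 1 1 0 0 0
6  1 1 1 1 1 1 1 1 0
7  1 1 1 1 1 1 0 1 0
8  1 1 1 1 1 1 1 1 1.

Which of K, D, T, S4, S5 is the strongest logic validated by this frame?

S4

Serial (axiom D): yes — every world has a successor (e.g. 0 R 0).
Reflexive (axiom T): yes — every world is R-related to itself.
Transitive (axiom 4): yes — every two-step R-path is closed by a direct edge.
Euclidean (axiom 5): no — 0 R 1 and 0 R 5, but not 1 R 5.
So F validates K, D, T, S4; S5 would additionally require R to be Euclidean. The strongest is S4.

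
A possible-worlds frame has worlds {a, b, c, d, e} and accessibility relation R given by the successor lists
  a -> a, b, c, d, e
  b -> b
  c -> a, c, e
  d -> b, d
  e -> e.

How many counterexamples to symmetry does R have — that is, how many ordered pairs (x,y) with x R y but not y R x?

Enumerating: (a,b), (a,d), (a,e), (c,e), (d,b).

5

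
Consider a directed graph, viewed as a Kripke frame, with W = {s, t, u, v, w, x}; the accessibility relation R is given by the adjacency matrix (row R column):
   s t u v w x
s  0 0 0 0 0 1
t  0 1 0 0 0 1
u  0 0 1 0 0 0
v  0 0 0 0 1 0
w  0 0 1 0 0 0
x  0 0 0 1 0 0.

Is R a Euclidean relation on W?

No

Euclidean: no — s R x and s R x, but not x R x.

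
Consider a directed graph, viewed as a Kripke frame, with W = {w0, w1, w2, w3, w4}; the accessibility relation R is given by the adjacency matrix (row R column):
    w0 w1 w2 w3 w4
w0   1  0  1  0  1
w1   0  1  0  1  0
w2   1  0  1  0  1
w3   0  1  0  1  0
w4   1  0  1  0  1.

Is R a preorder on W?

Yes

Reflexive: yes — every world is R-related to itself.
Transitive: yes — every two-step R-path is closed by a direct edge.
So R is a preorder.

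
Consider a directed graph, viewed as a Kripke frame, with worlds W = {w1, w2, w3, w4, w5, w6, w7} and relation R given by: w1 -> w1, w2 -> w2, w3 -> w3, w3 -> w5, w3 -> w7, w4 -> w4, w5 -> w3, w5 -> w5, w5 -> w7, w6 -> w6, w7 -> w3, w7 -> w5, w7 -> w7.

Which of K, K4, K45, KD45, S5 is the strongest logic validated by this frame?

S5

Transitive (axiom 4): yes — every two-step R-path is closed by a direct edge.
Euclidean (axiom 5): yes — any two successors of a common world are R-related.
Serial (axiom D): yes — every world has a successor (e.g. w1 R w1).
Reflexive (axiom T): yes — every world is R-related to itself.
So F validates K, K4, K45, KD45, S5. The strongest is S5.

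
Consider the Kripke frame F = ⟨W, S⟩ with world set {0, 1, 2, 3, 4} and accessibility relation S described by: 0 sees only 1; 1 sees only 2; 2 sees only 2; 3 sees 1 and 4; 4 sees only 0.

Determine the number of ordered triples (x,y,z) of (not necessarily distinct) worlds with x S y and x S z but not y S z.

6

Enumerating: (0,1,1), (3,1,1), (3,1,4), (3,4,1), (3,4,4), (4,0,0).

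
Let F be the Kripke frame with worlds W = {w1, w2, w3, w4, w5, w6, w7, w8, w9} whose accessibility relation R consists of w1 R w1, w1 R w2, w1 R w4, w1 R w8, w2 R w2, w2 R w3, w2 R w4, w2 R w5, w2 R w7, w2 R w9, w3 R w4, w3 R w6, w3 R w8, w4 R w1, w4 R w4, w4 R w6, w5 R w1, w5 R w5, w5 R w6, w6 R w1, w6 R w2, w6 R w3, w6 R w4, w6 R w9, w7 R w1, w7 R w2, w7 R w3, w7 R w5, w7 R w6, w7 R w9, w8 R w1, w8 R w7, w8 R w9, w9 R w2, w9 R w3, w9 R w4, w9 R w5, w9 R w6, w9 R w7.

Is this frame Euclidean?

Euclidean: no — w1 R w2 and w1 R w8, but not w2 R w8.

No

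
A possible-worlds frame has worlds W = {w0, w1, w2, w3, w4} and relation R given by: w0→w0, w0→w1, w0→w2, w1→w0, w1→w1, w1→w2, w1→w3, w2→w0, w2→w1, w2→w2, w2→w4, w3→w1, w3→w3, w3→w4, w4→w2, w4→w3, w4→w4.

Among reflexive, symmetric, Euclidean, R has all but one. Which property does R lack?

Euclidean

Reflexive: yes — every world is R-related to itself.
Symmetric: yes — every pair in R has its reverse in R.
Euclidean: no — w1 R w0 and w1 R w3, but not w0 R w3.
Only Euclidean fails.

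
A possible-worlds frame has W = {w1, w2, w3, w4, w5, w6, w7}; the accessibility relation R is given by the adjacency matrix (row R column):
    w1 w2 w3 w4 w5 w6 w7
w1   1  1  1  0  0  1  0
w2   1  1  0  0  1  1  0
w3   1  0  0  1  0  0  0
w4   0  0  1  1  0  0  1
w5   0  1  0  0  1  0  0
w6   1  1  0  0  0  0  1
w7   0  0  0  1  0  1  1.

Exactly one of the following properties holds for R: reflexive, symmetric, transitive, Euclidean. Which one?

symmetric

Reflexive: no — w3 is not related to itself.
Symmetric: yes — every pair in R has its reverse in R.
Transitive: no — w1 R w2 and w2 R w5, but not w1 R w5.
Euclidean: no — w1 R w2 and w1 R w3, but not w2 R w3.
Only symmetric holds.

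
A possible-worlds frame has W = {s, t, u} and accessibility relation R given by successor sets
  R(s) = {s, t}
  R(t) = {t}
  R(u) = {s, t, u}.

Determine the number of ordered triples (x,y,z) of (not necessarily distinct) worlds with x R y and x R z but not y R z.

4

Enumerating: (s,t,s), (u,s,u), (u,t,s), (u,t,u).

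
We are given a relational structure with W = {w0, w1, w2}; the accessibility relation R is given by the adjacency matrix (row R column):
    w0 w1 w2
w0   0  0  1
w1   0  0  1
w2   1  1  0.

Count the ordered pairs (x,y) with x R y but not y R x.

0

R is symmetric; there are no such tuples.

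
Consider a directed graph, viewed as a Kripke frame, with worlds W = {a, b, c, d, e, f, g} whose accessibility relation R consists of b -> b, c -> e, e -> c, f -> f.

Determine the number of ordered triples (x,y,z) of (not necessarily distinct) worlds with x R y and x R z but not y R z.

2

Enumerating: (c,e,e), (e,c,c).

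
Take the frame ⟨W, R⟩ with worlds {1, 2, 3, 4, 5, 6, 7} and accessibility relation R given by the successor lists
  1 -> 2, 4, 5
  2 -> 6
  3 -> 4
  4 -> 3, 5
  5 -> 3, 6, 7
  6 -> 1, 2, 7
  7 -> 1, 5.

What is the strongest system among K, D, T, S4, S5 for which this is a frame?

Serial (axiom D): yes — every world has a successor (e.g. 1 R 2).
Reflexive (axiom T): no — 1 is not related to itself.
Transitive (axiom 4): no — 1 R 2 and 2 R 6, but not 1 R 6.
Euclidean (axiom 5): no — 1 R 2 and 1 R 4, but not 2 R 4.
So F validates K, D; T would additionally require R to be reflexive. The strongest is D.

D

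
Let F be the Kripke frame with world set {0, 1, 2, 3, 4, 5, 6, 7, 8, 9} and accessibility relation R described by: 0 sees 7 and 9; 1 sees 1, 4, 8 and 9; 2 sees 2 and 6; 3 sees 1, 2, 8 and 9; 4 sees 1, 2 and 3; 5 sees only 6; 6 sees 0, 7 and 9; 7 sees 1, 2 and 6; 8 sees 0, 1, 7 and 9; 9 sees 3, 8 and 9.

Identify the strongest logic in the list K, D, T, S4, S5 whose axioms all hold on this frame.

D

Serial (axiom D): yes — every world has a successor (e.g. 0 R 7).
Reflexive (axiom T): no — 0 is not related to itself.
Transitive (axiom 4): no — 0 R 7 and 7 R 1, but not 0 R 1.
Euclidean (axiom 5): no — 0 R 7 and 0 R 9, but not 7 R 9.
So F validates K, D; T would additionally require R to be reflexive. The strongest is D.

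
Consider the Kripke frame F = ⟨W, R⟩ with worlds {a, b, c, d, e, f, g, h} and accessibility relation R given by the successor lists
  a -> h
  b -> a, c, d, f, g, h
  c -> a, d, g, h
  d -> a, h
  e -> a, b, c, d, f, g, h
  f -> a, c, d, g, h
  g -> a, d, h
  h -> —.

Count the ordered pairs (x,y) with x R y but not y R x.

28

Enumerating: (a,h), (b,a), (b,c), (b,d), (b,f), (b,g), (b,h), (c,a), (c,d), (c,g), (c,h), (d,a), … and 16 more.
Total: 28.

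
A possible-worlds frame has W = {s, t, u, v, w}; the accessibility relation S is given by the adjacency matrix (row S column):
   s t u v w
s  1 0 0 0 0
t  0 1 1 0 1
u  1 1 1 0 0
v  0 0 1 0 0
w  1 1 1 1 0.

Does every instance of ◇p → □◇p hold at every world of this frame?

Axiom 5 corresponds to the accessibility relation being Euclidean.
Euclidean: no — t S u and t S w, but not u S w.

No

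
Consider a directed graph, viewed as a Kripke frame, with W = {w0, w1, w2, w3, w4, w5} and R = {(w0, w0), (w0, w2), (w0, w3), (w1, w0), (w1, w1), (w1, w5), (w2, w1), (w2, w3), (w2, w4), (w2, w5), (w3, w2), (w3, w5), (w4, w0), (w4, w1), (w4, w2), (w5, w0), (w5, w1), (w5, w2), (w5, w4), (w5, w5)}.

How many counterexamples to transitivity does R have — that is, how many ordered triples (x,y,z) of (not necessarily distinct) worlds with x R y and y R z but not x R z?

27

Enumerating: (w0,w2,w1), (w0,w2,w4), (w0,w2,w5), (w0,w3,w5), (w1,w0,w2), (w1,w0,w3), (w1,w5,w2), (w1,w5,w4), (w2,w1,w0), (w2,w3,w2), (w2,w4,w0), (w2,w4,w2), … and 15 more.
Total: 27.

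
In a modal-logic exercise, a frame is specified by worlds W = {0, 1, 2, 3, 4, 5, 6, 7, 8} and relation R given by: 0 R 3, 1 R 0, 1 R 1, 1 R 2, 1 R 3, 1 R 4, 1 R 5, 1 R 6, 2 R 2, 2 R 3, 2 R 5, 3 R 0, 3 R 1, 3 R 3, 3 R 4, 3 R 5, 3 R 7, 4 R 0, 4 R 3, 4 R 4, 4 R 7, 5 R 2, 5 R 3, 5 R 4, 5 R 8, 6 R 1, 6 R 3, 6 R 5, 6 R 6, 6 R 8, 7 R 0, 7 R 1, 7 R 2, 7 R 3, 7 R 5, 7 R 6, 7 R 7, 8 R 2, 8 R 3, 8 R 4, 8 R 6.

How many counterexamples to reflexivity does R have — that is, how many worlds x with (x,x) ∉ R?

3

Enumerating: 0, 5, 8.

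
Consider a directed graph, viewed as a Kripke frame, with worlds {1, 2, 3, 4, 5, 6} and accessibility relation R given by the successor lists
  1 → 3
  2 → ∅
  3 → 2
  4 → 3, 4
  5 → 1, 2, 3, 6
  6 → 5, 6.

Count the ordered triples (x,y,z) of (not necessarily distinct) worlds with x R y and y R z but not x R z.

6

Enumerating: (1,3,2), (4,3,2), (5,6,5), (6,5,1), (6,5,2), (6,5,3).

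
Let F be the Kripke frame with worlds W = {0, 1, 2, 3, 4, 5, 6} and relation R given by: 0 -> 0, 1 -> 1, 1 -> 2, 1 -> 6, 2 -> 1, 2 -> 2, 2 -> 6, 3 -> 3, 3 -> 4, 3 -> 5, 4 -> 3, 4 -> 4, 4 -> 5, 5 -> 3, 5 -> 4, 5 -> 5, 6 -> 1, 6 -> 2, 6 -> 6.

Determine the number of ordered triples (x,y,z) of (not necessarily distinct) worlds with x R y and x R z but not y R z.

R is Euclidean; there are no such tuples.

0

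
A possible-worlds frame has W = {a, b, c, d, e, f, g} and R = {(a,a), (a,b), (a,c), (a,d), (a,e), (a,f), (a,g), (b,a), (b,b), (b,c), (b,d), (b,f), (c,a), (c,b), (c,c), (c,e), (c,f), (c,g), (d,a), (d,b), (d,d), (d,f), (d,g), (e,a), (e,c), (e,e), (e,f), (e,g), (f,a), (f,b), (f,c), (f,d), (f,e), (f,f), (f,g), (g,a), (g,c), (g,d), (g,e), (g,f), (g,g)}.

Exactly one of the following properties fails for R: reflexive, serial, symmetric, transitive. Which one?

transitive

Reflexive: yes — every world is R-related to itself.
Serial: yes — every world has a successor (e.g. a R a).
Symmetric: yes — every pair in R has its reverse in R.
Transitive: no — b R a and a R e, but not b R e.
Only transitive fails.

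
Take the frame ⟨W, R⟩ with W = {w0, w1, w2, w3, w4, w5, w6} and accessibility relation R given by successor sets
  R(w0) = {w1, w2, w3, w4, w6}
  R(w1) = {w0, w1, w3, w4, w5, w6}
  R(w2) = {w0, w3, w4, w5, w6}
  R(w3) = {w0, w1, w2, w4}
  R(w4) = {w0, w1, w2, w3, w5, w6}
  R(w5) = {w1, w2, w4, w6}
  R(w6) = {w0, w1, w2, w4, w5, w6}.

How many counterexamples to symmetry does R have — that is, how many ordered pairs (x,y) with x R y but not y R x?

R is symmetric; there are no such tuples.

0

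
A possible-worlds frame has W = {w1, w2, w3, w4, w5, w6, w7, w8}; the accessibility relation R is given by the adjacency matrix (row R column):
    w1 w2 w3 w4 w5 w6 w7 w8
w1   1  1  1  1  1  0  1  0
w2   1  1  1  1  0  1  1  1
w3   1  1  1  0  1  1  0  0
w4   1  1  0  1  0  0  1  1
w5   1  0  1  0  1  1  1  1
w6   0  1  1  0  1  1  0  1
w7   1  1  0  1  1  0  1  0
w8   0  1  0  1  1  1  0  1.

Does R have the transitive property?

Transitive: no — w1 R w2 and w2 R w6, but not w1 R w6.

No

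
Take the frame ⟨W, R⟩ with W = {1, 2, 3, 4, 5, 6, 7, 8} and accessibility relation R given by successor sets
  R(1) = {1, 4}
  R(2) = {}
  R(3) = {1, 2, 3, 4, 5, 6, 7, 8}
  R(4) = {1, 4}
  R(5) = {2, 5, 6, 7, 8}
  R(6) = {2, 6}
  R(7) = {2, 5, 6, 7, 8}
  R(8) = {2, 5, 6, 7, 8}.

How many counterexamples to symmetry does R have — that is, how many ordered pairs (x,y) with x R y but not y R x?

Enumerating: (3,1), (3,2), (3,4), (3,5), (3,6), (3,7), (3,8), (5,2), (5,6), (6,2), (7,2), (7,6), (8,2), (8,6).

14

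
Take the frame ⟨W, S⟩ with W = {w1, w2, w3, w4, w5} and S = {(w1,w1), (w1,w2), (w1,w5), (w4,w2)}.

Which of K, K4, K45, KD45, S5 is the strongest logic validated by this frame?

K4

Transitive (axiom 4): yes — every two-step S-path is closed by a direct edge.
Euclidean (axiom 5): no — w1 S w2 and w1 S w5, but not w2 S w5.
Serial (axiom D): no — w2 has no S-successor.
Reflexive (axiom T): no — w2 is not related to itself.
So F validates K, K4; K45 would additionally require S to be Euclidean. The strongest is K4.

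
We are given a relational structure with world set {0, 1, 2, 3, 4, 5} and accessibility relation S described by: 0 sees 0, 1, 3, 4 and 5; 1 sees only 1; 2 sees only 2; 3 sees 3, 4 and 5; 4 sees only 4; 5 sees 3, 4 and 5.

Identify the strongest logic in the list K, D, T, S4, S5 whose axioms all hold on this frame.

Serial (axiom D): yes — every world has a successor (e.g. 0 S 0).
Reflexive (axiom T): yes — every world is S-related to itself.
Transitive (axiom 4): yes — every two-step S-path is closed by a direct edge.
Euclidean (axiom 5): no — 0 S 1 and 0 S 3, but not 1 S 3.
So F validates K, D, T, S4; S5 would additionally require S to be Euclidean. The strongest is S4.

S4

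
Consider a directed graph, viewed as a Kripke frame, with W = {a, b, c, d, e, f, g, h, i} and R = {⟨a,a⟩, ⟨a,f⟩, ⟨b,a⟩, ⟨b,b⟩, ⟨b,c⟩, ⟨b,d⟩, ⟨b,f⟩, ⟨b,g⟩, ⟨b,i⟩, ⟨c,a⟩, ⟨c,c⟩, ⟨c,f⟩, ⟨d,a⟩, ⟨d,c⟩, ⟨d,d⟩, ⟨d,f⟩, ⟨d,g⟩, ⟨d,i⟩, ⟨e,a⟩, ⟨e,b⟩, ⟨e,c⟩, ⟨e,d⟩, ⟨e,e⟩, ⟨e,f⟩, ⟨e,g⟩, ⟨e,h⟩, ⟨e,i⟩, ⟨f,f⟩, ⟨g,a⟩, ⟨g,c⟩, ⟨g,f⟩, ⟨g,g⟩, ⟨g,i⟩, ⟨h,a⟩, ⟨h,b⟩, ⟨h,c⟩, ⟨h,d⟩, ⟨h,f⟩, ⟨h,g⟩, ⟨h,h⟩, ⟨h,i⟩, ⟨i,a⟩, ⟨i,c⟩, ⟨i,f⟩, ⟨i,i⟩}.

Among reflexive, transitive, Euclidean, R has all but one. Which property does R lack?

Euclidean

Reflexive: yes — every world is R-related to itself.
Transitive: yes — every two-step R-path is closed by a direct edge.
Euclidean: no — b R a and b R c, but not a R c.
Only Euclidean fails.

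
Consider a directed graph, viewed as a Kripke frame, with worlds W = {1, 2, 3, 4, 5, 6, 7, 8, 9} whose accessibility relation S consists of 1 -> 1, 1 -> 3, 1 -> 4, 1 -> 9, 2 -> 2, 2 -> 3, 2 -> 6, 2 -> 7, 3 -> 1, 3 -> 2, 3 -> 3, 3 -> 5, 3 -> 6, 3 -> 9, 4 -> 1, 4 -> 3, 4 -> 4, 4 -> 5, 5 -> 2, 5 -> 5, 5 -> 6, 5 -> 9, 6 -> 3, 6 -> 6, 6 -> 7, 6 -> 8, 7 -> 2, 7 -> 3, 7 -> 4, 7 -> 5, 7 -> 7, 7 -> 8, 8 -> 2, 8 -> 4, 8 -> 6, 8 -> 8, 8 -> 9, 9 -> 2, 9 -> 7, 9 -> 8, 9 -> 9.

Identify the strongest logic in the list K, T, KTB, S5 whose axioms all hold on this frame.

T

Reflexive (axiom T): yes — every world is S-related to itself.
Symmetric (axiom B): no — 1 S 9 but not 9 S 1.
Euclidean (axiom 5): no — 1 S 3 and 1 S 4, but not 3 S 4.
So F validates K, T; KTB would additionally require S to be symmetric. The strongest is T.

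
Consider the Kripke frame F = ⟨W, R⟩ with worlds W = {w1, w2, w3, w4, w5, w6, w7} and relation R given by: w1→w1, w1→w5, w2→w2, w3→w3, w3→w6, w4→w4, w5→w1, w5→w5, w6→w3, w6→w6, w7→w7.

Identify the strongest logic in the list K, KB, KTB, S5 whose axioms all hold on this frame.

S5

Symmetric (axiom B): yes — every pair in R has its reverse in R.
Reflexive (axiom T): yes — every world is R-related to itself.
Euclidean (axiom 5): yes — any two successors of a common world are R-related.
So F validates K, KB, KTB, S5. The strongest is S5.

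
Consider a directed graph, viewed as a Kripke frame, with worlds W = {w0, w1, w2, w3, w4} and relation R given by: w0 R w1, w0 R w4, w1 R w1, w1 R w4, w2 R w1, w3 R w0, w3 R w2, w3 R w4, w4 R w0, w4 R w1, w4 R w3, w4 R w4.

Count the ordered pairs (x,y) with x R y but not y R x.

4

Enumerating: (w0,w1), (w2,w1), (w3,w0), (w3,w2).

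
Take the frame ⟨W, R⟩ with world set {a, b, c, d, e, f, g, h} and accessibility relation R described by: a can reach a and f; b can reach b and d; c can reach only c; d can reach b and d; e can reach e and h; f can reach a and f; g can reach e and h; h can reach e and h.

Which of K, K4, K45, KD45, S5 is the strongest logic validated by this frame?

KD45

Transitive (axiom 4): yes — every two-step R-path is closed by a direct edge.
Euclidean (axiom 5): yes — any two successors of a common world are R-related.
Serial (axiom D): yes — every world has a successor (e.g. a R a).
Reflexive (axiom T): no — g is not related to itself.
So F validates K, K4, K45, KD45; S5 would additionally require R to be reflexive. The strongest is KD45.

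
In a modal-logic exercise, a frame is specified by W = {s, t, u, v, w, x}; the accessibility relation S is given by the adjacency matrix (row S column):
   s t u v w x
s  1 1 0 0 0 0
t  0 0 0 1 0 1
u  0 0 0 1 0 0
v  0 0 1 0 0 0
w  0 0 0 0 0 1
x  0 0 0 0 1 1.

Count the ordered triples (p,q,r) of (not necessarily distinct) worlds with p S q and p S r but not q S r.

Enumerating: (s,t,s), (s,t,t), (t,v,v), (t,v,x), (t,x,v), (u,v,v), (v,u,u), (x,w,w).

8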